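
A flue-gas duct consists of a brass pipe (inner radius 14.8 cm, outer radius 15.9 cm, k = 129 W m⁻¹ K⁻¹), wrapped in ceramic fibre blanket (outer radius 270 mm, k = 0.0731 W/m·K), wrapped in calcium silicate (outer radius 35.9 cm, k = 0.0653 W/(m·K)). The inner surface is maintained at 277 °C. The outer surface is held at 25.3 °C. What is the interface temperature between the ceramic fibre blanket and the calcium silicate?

T = 120 °C

Treat each layer as a resistance in series:
  R'_brass = ln(0.159/0.148)/(2πk) = 0.07169/(2π·129) = 8.845×10^-5 m·K/W
  R'_ceramic fibre blanket = ln(0.270/0.159)/(2πk) = 0.5295/(2π·0.0731) = 1.153 m·K/W
  R'_calcium silicate = ln(0.359/0.270)/(2πk) = 0.2849/(2π·0.0653) = 0.6944 m·K/W
ΣR = 8.845×10^-5 + 1.153 + 0.6944 = 1.847 m·K/W
Q' = ΔT/ΣR = (277 °C − 25.3 °C)/1.847 = 136.3 W/m
From the inner boundary to the ceramic fibre blanket/calcium silicate interface, ΣR_partial = 1.153 m·K/W.
T_interface = T_in − Q'·ΣR_partial = 277 °C − (136.3)(1.153) = 120 °C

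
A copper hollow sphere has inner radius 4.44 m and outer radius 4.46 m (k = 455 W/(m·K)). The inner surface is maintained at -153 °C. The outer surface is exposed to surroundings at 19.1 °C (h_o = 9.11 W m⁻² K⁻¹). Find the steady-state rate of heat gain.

Q = 392 kW

Treat each layer as a resistance in series:
  R_copper = (1/4.44 − 1/4.46)/(4πk) = 0.001010/(4π·455) = 1.766×10^-7 K/W
  R_conv,out = 1/(4πr²h) = 1/(4π·4.46²·9.11) = 4.391×10^-4 K/W
ΣR = 1.766×10^-7 + 4.391×10^-4 = 4.393×10^-4 K/W
Q = ΔT/ΣR = (-153 °C − 19.1 °C)/4.393×10^-4 = -3.92×10^5 W
(Negative Q ⇒ heat flows inward; heat gain = 3.92×10^5 W.)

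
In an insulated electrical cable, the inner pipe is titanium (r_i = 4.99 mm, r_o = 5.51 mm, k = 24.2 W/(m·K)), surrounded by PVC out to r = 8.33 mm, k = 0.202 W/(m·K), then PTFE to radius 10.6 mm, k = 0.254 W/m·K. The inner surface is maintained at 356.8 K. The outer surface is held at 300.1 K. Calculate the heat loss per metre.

Resistance network (inner→outer):
  R'_titanium = ln(0.00551/0.00499)/(2πk) = 0.09913/(2π·24.2) = 6.519×10^-4 m·K/W
  R'_PVC = ln(0.00833/0.00551)/(2πk) = 0.4133/(2π·0.202) = 0.3256 m·K/W
  R'_PTFE = ln(0.0106/0.00833)/(2πk) = 0.2410/(2π·0.254) = 0.1510 m·K/W
ΣR = 6.519×10^-4 + 0.3256 + 0.1510 = 0.4773 m·K/W
Q' = ΔT/ΣR = (356.8 K − 300.1 K)/0.4773 = 119 W/m

Q' = 119 W/m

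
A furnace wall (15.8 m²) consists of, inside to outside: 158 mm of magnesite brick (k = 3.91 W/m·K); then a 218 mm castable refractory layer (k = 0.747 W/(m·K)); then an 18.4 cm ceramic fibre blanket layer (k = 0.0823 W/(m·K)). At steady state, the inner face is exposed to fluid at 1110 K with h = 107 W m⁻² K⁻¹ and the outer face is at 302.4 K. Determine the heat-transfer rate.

Series thermal resistances, inner to outer:
  R_conv,in = 1/(hA) = 1/(107·15.8) = 5.915×10^-4 K/W
  R_magnesite brick = L/(kA) = 0.158/(3.91·15.8) = 0.002558 K/W
  R_castable refractory = L/(kA) = 0.218/(0.747·15.8) = 0.01847 K/W
  R_ceramic fibre blanket = L/(kA) = 0.184/(0.0823·15.8) = 0.1415 K/W
ΣR = 5.915×10^-4 + 0.002558 + 0.01847 + 0.1415 = 0.1631 K/W
Q = ΔT/ΣR = (1110 K − 302.4 K)/0.1631 = 4950 W

Q = 4.95 kW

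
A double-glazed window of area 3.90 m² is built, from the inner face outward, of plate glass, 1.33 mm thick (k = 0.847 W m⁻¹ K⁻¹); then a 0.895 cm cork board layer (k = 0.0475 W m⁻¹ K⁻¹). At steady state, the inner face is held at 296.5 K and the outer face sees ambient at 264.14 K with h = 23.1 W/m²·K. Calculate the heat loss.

Q = 541 W

Series thermal resistances, inner to outer:
  R_plate glass = L/(kA) = 0.00133/(0.847·3.90) = 4.026×10^-4 K/W
  R_cork board = L/(kA) = 0.00895/(0.0475·3.90) = 0.04831 K/W
  R_conv,out = 1/(hA) = 1/(23.1·3.90) = 0.01110 K/W
ΣR = 4.026×10^-4 + 0.04831 + 0.01110 = 0.05981 K/W
Q = ΔT/ΣR = (296.5 K − 264.14 K)/0.05981 = 541 W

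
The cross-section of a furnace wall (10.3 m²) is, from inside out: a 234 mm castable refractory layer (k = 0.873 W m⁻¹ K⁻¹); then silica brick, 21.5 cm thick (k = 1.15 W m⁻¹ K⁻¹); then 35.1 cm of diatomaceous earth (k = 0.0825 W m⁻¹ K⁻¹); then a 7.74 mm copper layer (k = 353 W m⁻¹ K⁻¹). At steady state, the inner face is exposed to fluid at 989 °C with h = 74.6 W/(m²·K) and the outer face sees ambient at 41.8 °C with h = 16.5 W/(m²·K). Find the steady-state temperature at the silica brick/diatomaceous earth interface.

T = 896 °C

Series thermal resistances, inner to outer:
  R_conv,in = 1/(hA) = 1/(74.6·10.3) = 0.001301 K/W
  R_castable refractory = L/(kA) = 0.234/(0.873·10.3) = 0.02602 K/W
  R_silica brick = L/(kA) = 0.215/(1.15·10.3) = 0.01815 K/W
  R_diatomaceous earth = L/(kA) = 0.351/(0.0825·10.3) = 0.4131 K/W
  R_copper = L/(kA) = 0.00774/(353·10.3) = 2.129×10^-6 K/W
  R_conv,out = 1/(hA) = 1/(16.5·10.3) = 0.005884 K/W
ΣR = 0.001301 + 0.02602 + 0.01815 + 0.4131 + 2.129×10^-6 + 0.005884 = 0.4645 K/W
Q = ΔT/ΣR = (989 °C − 41.8 °C)/0.4645 = 2039 W
From the inner boundary to the silica brick/diatomaceous earth interface, ΣR_partial = 0.04547 K/W.
T_interface = T_in − Q·ΣR_partial = 989 °C − (2039)(0.04547) = 896 °C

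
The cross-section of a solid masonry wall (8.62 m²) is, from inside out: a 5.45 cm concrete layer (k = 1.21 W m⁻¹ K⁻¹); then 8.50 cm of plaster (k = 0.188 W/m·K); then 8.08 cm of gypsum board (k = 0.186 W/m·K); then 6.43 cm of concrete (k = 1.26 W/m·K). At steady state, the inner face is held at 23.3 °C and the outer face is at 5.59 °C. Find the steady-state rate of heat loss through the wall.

Q = 155 W

Resistance network (inner→outer):
  R_concrete = L/(kA) = 0.0545/(1.21·8.62) = 0.005225 K/W
  R_plaster = L/(kA) = 0.0850/(0.188·8.62) = 0.05245 K/W
  R_gypsum board = L/(kA) = 0.0808/(0.186·8.62) = 0.05040 K/W
  R_concrete = L/(kA) = 0.0643/(1.26·8.62) = 0.005920 K/W
ΣR = 0.005225 + 0.05245 + 0.05040 + 0.005920 = 0.1140 K/W
Q = ΔT/ΣR = (23.3 °C − 5.59 °C)/0.1140 = 155 W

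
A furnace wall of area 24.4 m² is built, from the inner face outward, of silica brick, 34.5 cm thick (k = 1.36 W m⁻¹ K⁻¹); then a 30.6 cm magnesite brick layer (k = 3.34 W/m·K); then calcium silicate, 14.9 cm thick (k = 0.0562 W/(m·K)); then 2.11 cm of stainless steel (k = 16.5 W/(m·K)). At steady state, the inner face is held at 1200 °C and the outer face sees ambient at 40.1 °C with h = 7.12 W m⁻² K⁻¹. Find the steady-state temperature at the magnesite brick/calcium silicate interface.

T = 1072 °C

Series thermal resistances, inner to outer:
  R_silica brick = L/(kA) = 0.345/(1.36·24.4) = 0.01040 K/W
  R_magnesite brick = L/(kA) = 0.306/(3.34·24.4) = 0.003755 K/W
  R_calcium silicate = L/(kA) = 0.149/(0.0562·24.4) = 0.1087 K/W
  R_stainless steel = L/(kA) = 0.0211/(16.5·24.4) = 5.241×10^-5 K/W
  R_conv,out = 1/(hA) = 1/(7.12·24.4) = 0.005756 K/W
ΣR = 0.01040 + 0.003755 + 0.1087 + 5.241×10^-5 + 0.005756 = 0.1287 K/W
Q = ΔT/ΣR = (1200 °C − 40.1 °C)/0.1287 = 9012 W
From the inner boundary to the magnesite brick/calcium silicate interface, ΣR_partial = 0.01415 K/W.
T_interface = T_in − Q·ΣR_partial = 1200 °C − (9012)(0.01415) = 1072 °C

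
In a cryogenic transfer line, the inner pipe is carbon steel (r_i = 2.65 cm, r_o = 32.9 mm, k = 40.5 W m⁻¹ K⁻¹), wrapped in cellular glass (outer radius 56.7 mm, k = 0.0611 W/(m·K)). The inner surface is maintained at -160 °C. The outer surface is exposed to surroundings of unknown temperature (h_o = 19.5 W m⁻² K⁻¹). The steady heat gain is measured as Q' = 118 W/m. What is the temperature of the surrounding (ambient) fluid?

T_out = 24.4 °C

Sum the resistances:
  R'_carbon steel = ln(0.0329/0.0265)/(2πk) = 0.2163/(2π·40.5) = 8.501×10^-4 m·K/W
  R'_cellular glass = ln(0.0567/0.0329)/(2πk) = 0.5443/(2π·0.0611) = 1.418 m·K/W
  R'_conv,out = 1/(2πr h) = 1/(2π·0.0567·19.5) = 0.1439 m·K/W
ΣR = 1.563 m·K/W
ΔT = Q'·ΣR = 118 × 1.563 = 184.4 K
Heat flows inward, so T_out = T_in + ΔT = -160 + 184.4 = 24.4 °C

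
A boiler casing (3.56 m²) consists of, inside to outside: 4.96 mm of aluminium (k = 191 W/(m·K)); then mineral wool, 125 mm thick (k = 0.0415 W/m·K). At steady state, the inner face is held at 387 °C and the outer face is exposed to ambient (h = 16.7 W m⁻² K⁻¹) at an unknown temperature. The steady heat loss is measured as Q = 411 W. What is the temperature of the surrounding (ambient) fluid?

T_out = 32.3 °C

Series resistances:
  R_aluminium = L/(kA) = 0.00496/(191·3.56) = 7.295×10^-6 K/W
  R_mineral wool = L/(kA) = 0.125/(0.0415·3.56) = 0.8461 K/W
  R_conv,out = 1/(hA) = 1/(16.7·3.56) = 0.01682 K/W
ΣR = 0.8629 K/W
ΔT = Q·ΣR = 411 × 0.8629 = 354.7 K
Heat flows outward, so T_out = T_in − ΔT = 387 − 354.7 = 32.3 °C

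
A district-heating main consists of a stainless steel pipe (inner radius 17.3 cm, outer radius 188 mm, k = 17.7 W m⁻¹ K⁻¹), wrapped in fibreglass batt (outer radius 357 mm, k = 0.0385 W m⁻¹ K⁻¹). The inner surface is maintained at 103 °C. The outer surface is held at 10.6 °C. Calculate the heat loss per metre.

Series thermal resistances, inner to outer:
  R'_stainless steel = ln(0.188/0.173)/(2πk) = 0.08315/(2π·17.7) = 7.477×10^-4 m·K/W
  R'_fibreglass batt = ln(0.357/0.188)/(2πk) = 0.6413/(2π·0.0385) = 2.651 m·K/W
ΣR = 7.477×10^-4 + 2.651 = 2.652 m·K/W
Q' = ΔT/ΣR = (103 °C − 10.6 °C)/2.652 = 34.8 W/m

Q' = 34.8 W/m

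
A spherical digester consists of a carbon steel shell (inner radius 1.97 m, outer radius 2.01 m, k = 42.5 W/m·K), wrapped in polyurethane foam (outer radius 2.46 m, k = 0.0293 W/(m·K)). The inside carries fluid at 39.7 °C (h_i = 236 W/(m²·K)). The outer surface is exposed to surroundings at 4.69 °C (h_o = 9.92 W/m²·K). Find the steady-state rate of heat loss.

Series thermal resistances, inner to outer:
  R_conv,in = 1/(4πr²h) = 1/(4π·1.97²·236) = 8.689×10^-5 K/W
  R_carbon steel = (1/1.97 − 1/2.01)/(4πk) = 0.01010/(4π·42.5) = 1.891×10^-5 K/W
  R_polyurethane foam = (1/2.01 − 1/2.46)/(4πk) = 0.09101/(4π·0.0293) = 0.2472 K/W
  R_conv,out = 1/(4πr²h) = 1/(4π·2.46²·9.92) = 0.001326 K/W
ΣR = 8.689×10^-5 + 1.891×10^-5 + 0.2472 + 0.001326 = 0.2486 K/W
Q = ΔT/ΣR = (39.7 °C − 4.69 °C)/0.2486 = 141 W

Q = 141 W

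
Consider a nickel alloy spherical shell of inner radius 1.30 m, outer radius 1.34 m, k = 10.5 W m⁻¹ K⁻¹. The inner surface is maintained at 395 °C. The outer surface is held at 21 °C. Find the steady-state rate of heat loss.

Q = 4πk·ΔT/(1/r₁ − 1/r₂) = 4π × 10.5 × 374 / (1/1.30 − 1/1.34) = 2.15×10^6 W

Q = 2150 kW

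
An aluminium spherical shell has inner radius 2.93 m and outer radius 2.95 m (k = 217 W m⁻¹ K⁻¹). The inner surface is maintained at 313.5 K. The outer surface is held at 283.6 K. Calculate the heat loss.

Q = 35200 kW

Q = 4πk·ΔT/(1/r₁ − 1/r₂) = 4π × 217 × 29.9 / (1/2.93 − 1/2.95) = 3.52×10^7 W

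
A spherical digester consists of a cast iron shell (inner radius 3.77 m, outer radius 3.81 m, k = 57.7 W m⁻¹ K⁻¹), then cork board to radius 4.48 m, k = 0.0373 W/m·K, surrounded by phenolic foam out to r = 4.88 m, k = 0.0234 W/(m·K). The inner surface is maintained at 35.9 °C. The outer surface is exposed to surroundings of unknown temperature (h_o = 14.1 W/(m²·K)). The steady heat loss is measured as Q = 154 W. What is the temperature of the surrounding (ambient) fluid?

T_out = 13.4 °C

Series resistances:
  R_cast iron = (1/3.77 − 1/3.81)/(4πk) = 0.002785/(4π·57.7) = 3.841×10^-6 K/W
  R_cork board = (1/3.81 − 1/4.48)/(4πk) = 0.03925/(4π·0.0373) = 0.08374 K/W
  R_phenolic foam = (1/4.48 − 1/4.88)/(4πk) = 0.01830/(4π·0.0234) = 0.06222 K/W
  R_conv,out = 1/(4πr²h) = 1/(4π·4.88²·14.1) = 2.370×10^-4 K/W
ΣR = 0.1462 K/W
ΔT = Q·ΣR = 154 × 0.1462 = 22.51 K
Heat flows outward, so T_out = T_in − ΔT = 35.9 − 22.51 = 13.4 °C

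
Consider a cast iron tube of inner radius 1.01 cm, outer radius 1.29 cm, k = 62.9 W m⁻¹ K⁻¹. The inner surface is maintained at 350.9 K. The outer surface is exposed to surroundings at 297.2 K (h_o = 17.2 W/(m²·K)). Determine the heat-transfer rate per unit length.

Q' = 74.8 W/m

Treat each layer as a resistance in series:
  R'_cast iron = ln(0.0129/0.0101)/(2πk) = 0.2447/(2π·62.9) = 6.191×10^-4 m·K/W
  R'_conv,out = 1/(2πr h) = 1/(2π·0.0129·17.2) = 0.7173 m·K/W
ΣR = 6.191×10^-4 + 0.7173 = 0.7179 m·K/W
Q' = ΔT/ΣR = (350.9 K − 297.2 K)/0.7179 = 74.8 W/m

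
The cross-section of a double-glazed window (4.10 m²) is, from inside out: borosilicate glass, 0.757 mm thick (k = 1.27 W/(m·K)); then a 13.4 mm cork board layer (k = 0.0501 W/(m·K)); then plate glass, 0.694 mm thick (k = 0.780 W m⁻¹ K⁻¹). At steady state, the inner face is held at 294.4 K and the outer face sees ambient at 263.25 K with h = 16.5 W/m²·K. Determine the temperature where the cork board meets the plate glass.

T = 269.06 K

Series thermal resistances, inner to outer:
  R_borosilicate glass = L/(kA) = 7.57×10^-4/(1.27·4.10) = 1.454×10^-4 K/W
  R_cork board = L/(kA) = 0.0134/(0.0501·4.10) = 0.06524 K/W
  R_plate glass = L/(kA) = 6.94×10^-4/(0.780·4.10) = 2.170×10^-4 K/W
  R_conv,out = 1/(hA) = 1/(16.5·4.10) = 0.01478 K/W
ΣR = 1.454×10^-4 + 0.06524 + 2.170×10^-4 + 0.01478 = 0.08038 K/W
Q = ΔT/ΣR = (294.4 K − 263.25 K)/0.08038 = 387.5 W
From the inner boundary to the cork board/plate glass interface, ΣR_partial = 0.06539 K/W.
T_interface = T_in − Q·ΣR_partial = 294.4 K − (387.5)(0.06539) = 269.06 K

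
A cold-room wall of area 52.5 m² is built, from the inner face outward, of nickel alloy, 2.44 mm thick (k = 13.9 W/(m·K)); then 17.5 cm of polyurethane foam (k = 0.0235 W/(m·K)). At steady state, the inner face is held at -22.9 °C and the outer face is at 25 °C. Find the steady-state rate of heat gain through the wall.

Q = 338 W

Treat each layer as a resistance in series:
  R_nickel alloy = L/(kA) = 0.00244/(13.9·52.5) = 3.344×10^-6 K/W
  R_polyurethane foam = L/(kA) = 0.175/(0.0235·52.5) = 0.1418 K/W
ΣR = 3.344×10^-6 + 0.1418 = 0.1418 K/W
Q = ΔT/ΣR = (-22.9 °C − 25 °C)/0.1418 = -338 W
(Negative Q ⇒ heat flows inward; heat gain = 338 W.)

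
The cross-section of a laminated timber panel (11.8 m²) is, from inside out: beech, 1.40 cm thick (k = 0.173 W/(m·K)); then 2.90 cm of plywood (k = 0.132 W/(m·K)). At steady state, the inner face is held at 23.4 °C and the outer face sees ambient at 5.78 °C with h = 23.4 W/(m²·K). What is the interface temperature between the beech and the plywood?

T = 19.2 °C

Resistance network (inner→outer):
  R_beech = L/(kA) = 0.0140/(0.173·11.8) = 0.006858 K/W
  R_plywood = L/(kA) = 0.0290/(0.132·11.8) = 0.01862 K/W
  R_conv,out = 1/(hA) = 1/(23.4·11.8) = 0.003622 K/W
ΣR = 0.006858 + 0.01862 + 0.003622 = 0.02910 K/W
Q = ΔT/ΣR = (23.4 °C − 5.78 °C)/0.02910 = 605.5 W
From the inner boundary to the beech/plywood interface, ΣR_partial = 0.006858 K/W.
T_interface = T_in − Q·ΣR_partial = 23.4 °C − (605.5)(0.006858) = 19.2 °C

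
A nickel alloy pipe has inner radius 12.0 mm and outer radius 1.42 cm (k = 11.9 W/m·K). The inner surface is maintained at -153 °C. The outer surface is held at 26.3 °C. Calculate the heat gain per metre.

Q' = 79.6 kW/m

Q' = 2πk·ΔT/ln(r₂/r₁) = 2π × 11.9 × 179.3 / ln(0.0142/0.0120) = 79600 W/m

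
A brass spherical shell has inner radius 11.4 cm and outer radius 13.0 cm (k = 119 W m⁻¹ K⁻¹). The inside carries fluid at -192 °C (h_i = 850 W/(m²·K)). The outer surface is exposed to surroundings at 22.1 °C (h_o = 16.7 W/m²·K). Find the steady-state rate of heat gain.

Q = 739 W

Series thermal resistances, inner to outer:
  R_conv,in = 1/(4πr²h) = 1/(4π·0.114²·850) = 0.007204 K/W
  R_brass = (1/0.114 − 1/0.130)/(4πk) = 1.080/(4π·119) = 7.220×10^-4 K/W
  R_conv,out = 1/(4πr²h) = 1/(4π·0.130²·16.7) = 0.2820 K/W
ΣR = 0.007204 + 7.220×10^-4 + 0.2820 = 0.2899 K/W
Q = ΔT/ΣR = (-192 °C − 22.1 °C)/0.2899 = -739 W
(Negative Q ⇒ heat flows inward; heat gain = 739 W.)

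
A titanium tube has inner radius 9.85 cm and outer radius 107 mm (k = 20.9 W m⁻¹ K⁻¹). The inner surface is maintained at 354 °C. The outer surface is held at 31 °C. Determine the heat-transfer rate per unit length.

Q' = 512 kW/m

Q' = 2πk·ΔT/ln(r₂/r₁) = 2π × 20.9 × 323 / ln(0.107/0.0985) = 5.12×10^5 W/m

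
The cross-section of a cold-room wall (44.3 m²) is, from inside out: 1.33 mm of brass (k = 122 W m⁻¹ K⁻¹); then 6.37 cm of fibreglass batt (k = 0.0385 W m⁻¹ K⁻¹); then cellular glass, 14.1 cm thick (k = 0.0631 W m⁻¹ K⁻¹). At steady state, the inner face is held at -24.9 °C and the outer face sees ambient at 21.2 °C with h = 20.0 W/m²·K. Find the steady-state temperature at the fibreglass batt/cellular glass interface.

Series thermal resistances, inner to outer:
  R_brass = L/(kA) = 0.00133/(122·44.3) = 2.461×10^-7 K/W
  R_fibreglass batt = L/(kA) = 0.0637/(0.0385·44.3) = 0.03735 K/W
  R_cellular glass = L/(kA) = 0.141/(0.0631·44.3) = 0.05044 K/W
  R_conv,out = 1/(hA) = 1/(20.0·44.3) = 0.001129 K/W
ΣR = 2.461×10^-7 + 0.03735 + 0.05044 + 0.001129 = 0.08892 K/W
Q = ΔT/ΣR = (-24.9 °C − 21.2 °C)/0.08892 = -518.4 W
From the inner boundary to the fibreglass batt/cellular glass interface, ΣR_partial = 0.03735 K/W.
T_interface = T_in − Q·ΣR_partial = -24.9 °C − (-518.4)(0.03735) = -5.54 °C

T = -5.54 °C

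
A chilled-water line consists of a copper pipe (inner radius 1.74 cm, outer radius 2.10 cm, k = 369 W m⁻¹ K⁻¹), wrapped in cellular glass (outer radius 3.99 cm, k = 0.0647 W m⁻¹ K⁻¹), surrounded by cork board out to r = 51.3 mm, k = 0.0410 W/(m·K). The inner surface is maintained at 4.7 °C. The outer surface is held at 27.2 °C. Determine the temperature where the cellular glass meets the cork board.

T = 18.6 °C

Series thermal resistances, inner to outer:
  R'_copper = ln(0.0210/0.0174)/(2πk) = 0.1881/(2π·369) = 8.111×10^-5 m·K/W
  R'_cellular glass = ln(0.0399/0.0210)/(2πk) = 0.6419/(2π·0.0647) = 1.579 m·K/W
  R'_cork board = ln(0.0513/0.0399)/(2πk) = 0.2513/(2π·0.0410) = 0.9756 m·K/W
ΣR = 8.111×10^-5 + 1.579 + 0.9756 = 2.555 m·K/W
Q' = ΔT/ΣR = (4.7 °C − 27.2 °C)/2.555 = -8.806 W/m
From the inner boundary to the cellular glass/cork board interface, ΣR_partial = 1.579 m·K/W.
T_interface = T_in − Q'·ΣR_partial = 4.7 °C − (-8.806)(1.579) = 18.6 °C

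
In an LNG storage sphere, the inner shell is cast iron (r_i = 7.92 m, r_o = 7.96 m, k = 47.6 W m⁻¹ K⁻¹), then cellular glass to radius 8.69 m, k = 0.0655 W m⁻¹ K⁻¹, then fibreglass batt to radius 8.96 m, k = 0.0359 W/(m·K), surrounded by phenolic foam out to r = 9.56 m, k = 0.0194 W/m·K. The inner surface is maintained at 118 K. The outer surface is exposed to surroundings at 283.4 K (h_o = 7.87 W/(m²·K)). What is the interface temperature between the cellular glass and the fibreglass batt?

Resistance network (inner→outer):
  R_cast iron = (1/7.92 − 1/7.96)/(4πk) = 6.345×10^-4/(4π·47.6) = 1.061×10^-6 K/W
  R_cellular glass = (1/7.96 − 1/8.69)/(4πk) = 0.01055/(4π·0.0655) = 0.01282 K/W
  R_fibreglass batt = (1/8.69 − 1/8.96)/(4πk) = 0.003468/(4π·0.0359) = 0.007687 K/W
  R_phenolic foam = (1/8.96 − 1/9.56)/(4πk) = 0.007005/(4π·0.0194) = 0.02873 K/W
  R_conv,out = 1/(4πr²h) = 1/(4π·9.56²·7.87) = 1.106×10^-4 K/W
ΣR = 1.061×10^-6 + 0.01282 + 0.007687 + 0.02873 + 1.106×10^-4 = 0.04935 K/W
Q = ΔT/ΣR = (118 K − 283.4 K)/0.04935 = -3352 W
From the inner boundary to the cellular glass/fibreglass batt interface, ΣR_partial = 0.01282 K/W.
T_interface = T_in − Q·ΣR_partial = 118 K − (-3352)(0.01282) = 161 K

T = 161 K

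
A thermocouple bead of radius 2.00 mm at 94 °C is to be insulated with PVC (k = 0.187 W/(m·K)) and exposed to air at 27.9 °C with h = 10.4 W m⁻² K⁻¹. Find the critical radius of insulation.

For a sphere, r_cr = 2k_ins/h = 2·0.187/10.4 = 0.0360 m = 3.60 cm

r_cr = 3.60 cm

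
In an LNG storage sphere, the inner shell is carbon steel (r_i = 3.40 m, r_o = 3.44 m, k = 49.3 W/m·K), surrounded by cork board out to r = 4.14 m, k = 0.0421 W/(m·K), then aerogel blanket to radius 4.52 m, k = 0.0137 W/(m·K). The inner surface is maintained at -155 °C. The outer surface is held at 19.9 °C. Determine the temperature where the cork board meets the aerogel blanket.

T = -77.9 °C

Resistance network (inner→outer):
  R_carbon steel = (1/3.40 − 1/3.44)/(4πk) = 0.003420/(4π·49.3) = 5.520×10^-6 K/W
  R_cork board = (1/3.44 − 1/4.14)/(4πk) = 0.04915/(4π·0.0421) = 0.09291 K/W
  R_aerogel blanket = (1/4.14 − 1/4.52)/(4πk) = 0.02031/(4π·0.0137) = 0.1180 K/W
ΣR = 5.520×10^-6 + 0.09291 + 0.1180 = 0.2109 K/W
Q = ΔT/ΣR = (-155 °C − 19.9 °C)/0.2109 = -829.3 W
From the inner boundary to the cork board/aerogel blanket interface, ΣR_partial = 0.09292 K/W.
T_interface = T_in − Q·ΣR_partial = -155 °C − (-829.3)(0.09292) = -77.9 °C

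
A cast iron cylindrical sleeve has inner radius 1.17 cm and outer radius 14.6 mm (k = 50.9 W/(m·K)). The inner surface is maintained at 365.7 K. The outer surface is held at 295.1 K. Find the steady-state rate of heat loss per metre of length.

Q' = 102 kW/m

Q' = 2πk·ΔT/ln(r₂/r₁) = 2π × 50.9 × 70.6 / ln(0.0146/0.0117) = 1.02×10^5 W/m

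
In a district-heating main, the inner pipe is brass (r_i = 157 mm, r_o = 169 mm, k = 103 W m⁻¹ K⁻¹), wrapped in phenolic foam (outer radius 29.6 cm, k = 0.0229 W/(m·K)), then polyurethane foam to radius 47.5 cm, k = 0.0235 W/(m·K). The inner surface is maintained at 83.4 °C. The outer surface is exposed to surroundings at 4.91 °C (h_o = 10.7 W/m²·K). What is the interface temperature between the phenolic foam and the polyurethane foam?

T = 40.5 °C

Resistance network (inner→outer):
  R'_brass = ln(0.169/0.157)/(2πk) = 0.07365/(2π·103) = 1.138×10^-4 m·K/W
  R'_phenolic foam = ln(0.296/0.169)/(2πk) = 0.5605/(2π·0.0229) = 3.895 m·K/W
  R'_polyurethane foam = ln(0.475/0.296)/(2πk) = 0.4730/(2π·0.0235) = 3.203 m·K/W
  R'_conv,out = 1/(2πr h) = 1/(2π·0.475·10.7) = 0.03131 m·K/W
ΣR = 1.138×10^-4 + 3.895 + 3.203 + 0.03131 = 7.129 m·K/W
Q' = ΔT/ΣR = (83.4 °C − 4.91 °C)/7.129 = 11.01 W/m
From the inner boundary to the phenolic foam/polyurethane foam interface, ΣR_partial = 3.895 m·K/W.
T_interface = T_in − Q'·ΣR_partial = 83.4 °C − (11.01)(3.895) = 40.5 °C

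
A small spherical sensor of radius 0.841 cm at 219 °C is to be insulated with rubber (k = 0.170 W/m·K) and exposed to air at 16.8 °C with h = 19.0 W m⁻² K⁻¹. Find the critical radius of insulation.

r_cr = 1.79 cm

For a sphere, r_cr = 2k_ins/h = 2·0.170/19.0 = 0.0179 m = 1.79 cm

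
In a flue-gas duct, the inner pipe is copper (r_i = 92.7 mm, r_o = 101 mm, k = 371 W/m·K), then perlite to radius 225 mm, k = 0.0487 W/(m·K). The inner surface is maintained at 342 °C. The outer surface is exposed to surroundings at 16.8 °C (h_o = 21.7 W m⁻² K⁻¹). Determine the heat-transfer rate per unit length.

Q' = 123 W/m

Resistance network (inner→outer):
  R'_copper = ln(0.101/0.0927)/(2πk) = 0.08575/(2π·371) = 3.679×10^-5 m·K/W
  R'_perlite = ln(0.225/0.101)/(2πk) = 0.8010/(2π·0.0487) = 2.618 m·K/W
  R'_conv,out = 1/(2πr h) = 1/(2π·0.225·21.7) = 0.03260 m·K/W
ΣR = 3.679×10^-5 + 2.618 + 0.03260 = 2.651 m·K/W
Q' = ΔT/ΣR = (342 °C − 16.8 °C)/2.651 = 123 W/m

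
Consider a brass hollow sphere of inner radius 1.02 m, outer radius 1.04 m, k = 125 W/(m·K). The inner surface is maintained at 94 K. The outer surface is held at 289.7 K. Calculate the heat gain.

Q = 4πk·ΔT/(1/r₁ − 1/r₂) = 4π × 125 × 195.7 / (1/1.02 − 1/1.04) = 1.63×10^7 W

Q = 16300 kW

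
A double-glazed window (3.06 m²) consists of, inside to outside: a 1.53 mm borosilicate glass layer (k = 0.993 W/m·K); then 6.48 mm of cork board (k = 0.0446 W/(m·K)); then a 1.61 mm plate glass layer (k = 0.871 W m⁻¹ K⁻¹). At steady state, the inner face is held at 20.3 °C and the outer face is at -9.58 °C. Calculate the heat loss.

Resistance network (inner→outer):
  R_borosilicate glass = L/(kA) = 0.00153/(0.993·3.06) = 5.035×10^-4 K/W
  R_cork board = L/(kA) = 0.00648/(0.0446·3.06) = 0.04748 K/W
  R_plate glass = L/(kA) = 0.00161/(0.871·3.06) = 6.041×10^-4 K/W
ΣR = 5.035×10^-4 + 0.04748 + 6.041×10^-4 = 0.04859 K/W
Q = ΔT/ΣR = (20.3 °C − -9.58 °C)/0.04859 = 615 W

Q = 615 W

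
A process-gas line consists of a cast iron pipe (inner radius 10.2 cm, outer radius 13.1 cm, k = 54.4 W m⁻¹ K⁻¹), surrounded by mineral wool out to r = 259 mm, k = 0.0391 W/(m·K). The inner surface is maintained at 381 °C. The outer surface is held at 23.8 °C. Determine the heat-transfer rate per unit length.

Resistance network (inner→outer):
  R'_cast iron = ln(0.131/0.102)/(2πk) = 0.2502/(2π·54.4) = 7.321×10^-4 m·K/W
  R'_mineral wool = ln(0.259/0.131)/(2πk) = 0.6816/(2π·0.0391) = 2.775 m·K/W
ΣR = 7.321×10^-4 + 2.775 = 2.776 m·K/W
Q' = ΔT/ΣR = (381 °C − 23.8 °C)/2.776 = 129 W/m

Q' = 129 W/m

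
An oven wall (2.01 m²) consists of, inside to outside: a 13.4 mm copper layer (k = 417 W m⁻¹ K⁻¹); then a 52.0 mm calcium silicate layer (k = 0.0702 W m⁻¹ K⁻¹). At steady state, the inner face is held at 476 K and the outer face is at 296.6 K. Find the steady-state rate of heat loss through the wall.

Resistance network (inner→outer):
  R_copper = L/(kA) = 0.0134/(417·2.01) = 1.599×10^-5 K/W
  R_calcium silicate = L/(kA) = 0.0520/(0.0702·2.01) = 0.3685 K/W
ΣR = 1.599×10^-5 + 0.3685 = 0.3685 K/W
Q = ΔT/ΣR = (476 K − 296.6 K)/0.3685 = 487 W

Q = 487 W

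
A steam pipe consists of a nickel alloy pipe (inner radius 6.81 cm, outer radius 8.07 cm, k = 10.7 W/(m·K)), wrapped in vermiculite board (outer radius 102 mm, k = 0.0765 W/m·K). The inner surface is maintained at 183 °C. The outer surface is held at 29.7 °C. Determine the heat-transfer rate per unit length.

Q' = 313 W/m

Series thermal resistances, inner to outer:
  R'_nickel alloy = ln(0.0807/0.0681)/(2πk) = 0.1698/(2π·10.7) = 0.002525 m·K/W
  R'_vermiculite board = ln(0.102/0.0807)/(2πk) = 0.2342/(2π·0.0765) = 0.4873 m·K/W
ΣR = 0.002525 + 0.4873 = 0.4898 m·K/W
Q' = ΔT/ΣR = (183 °C − 29.7 °C)/0.4898 = 313 W/m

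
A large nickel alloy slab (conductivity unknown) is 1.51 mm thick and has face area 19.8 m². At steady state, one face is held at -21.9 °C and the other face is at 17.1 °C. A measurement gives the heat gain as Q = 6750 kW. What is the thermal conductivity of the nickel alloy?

k = 13.2 W/m·K

ΣR = ΔT/Q = |-21.9 − 17.1|/6.75×10^6 = 5.778×10^-6 K/W
L/(kA) = 5.778×10^-6 ⇒ k = 0.00151/(5.778×10^-6·19.8) = 13.2 W/m·K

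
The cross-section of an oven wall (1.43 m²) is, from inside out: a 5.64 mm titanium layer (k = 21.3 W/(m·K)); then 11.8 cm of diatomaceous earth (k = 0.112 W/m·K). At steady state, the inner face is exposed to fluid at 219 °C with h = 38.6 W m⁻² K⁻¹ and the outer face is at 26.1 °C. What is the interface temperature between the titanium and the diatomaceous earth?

T = 214 °C

Resistance network (inner→outer):
  R_conv,in = 1/(hA) = 1/(38.6·1.43) = 0.01812 K/W
  R_titanium = L/(kA) = 0.00564/(21.3·1.43) = 1.852×10^-4 K/W
  R_diatomaceous earth = L/(kA) = 0.118/(0.112·1.43) = 0.7368 K/W
ΣR = 0.01812 + 1.852×10^-4 + 0.7368 = 0.7551 K/W
Q = ΔT/ΣR = (219 °C − 26.1 °C)/0.7551 = 255.5 W
From the inner boundary to the titanium/diatomaceous earth interface, ΣR_partial = 0.01831 K/W.
T_interface = T_in − Q·ΣR_partial = 219 °C − (255.5)(0.01831) = 214 °C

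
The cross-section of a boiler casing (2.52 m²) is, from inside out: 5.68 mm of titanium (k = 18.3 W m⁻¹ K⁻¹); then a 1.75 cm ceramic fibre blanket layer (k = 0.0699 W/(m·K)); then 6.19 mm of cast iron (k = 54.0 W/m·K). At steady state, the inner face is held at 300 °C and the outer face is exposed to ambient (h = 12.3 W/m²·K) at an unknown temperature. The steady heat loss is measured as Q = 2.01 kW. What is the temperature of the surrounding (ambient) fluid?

T_out = 35.1 °C

Sum the resistances:
  R_titanium = L/(kA) = 0.00568/(18.3·2.52) = 1.232×10^-4 K/W
  R_ceramic fibre blanket = L/(kA) = 0.0175/(0.0699·2.52) = 0.09935 K/W
  R_cast iron = L/(kA) = 0.00619/(54.0·2.52) = 4.549×10^-5 K/W
  R_conv,out = 1/(hA) = 1/(12.3·2.52) = 0.03226 K/W
ΣR = 0.1318 K/W
ΔT = Q·ΣR = 2010 × 0.1318 = 264.9 K
Heat flows outward, so T_out = T_in − ΔT = 300 − 264.9 = 35.1 °C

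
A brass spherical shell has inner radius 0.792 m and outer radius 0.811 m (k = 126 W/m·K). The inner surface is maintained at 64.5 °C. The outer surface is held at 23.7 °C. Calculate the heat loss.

Q = 4πk·ΔT/(1/r₁ − 1/r₂) = 4π × 126 × 40.8 / (1/0.792 − 1/0.811) = 2.18×10^6 W

Q = 2180 kW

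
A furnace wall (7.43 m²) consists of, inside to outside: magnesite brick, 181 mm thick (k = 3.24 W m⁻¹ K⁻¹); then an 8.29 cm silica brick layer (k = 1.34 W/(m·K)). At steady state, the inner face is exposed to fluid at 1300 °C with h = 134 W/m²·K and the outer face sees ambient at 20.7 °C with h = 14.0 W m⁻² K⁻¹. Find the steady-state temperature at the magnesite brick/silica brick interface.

Series thermal resistances, inner to outer:
  R_conv,in = 1/(hA) = 1/(134·7.43) = 0.001004 K/W
  R_magnesite brick = L/(kA) = 0.181/(3.24·7.43) = 0.007519 K/W
  R_silica brick = L/(kA) = 0.0829/(1.34·7.43) = 0.008326 K/W
  R_conv,out = 1/(hA) = 1/(14.0·7.43) = 0.009614 K/W
ΣR = 0.001004 + 0.007519 + 0.008326 + 0.009614 = 0.02646 K/W
Q = ΔT/ΣR = (1300 °C − 20.7 °C)/0.02646 = 48350 W
From the inner boundary to the magnesite brick/silica brick interface, ΣR_partial = 0.008523 K/W.
T_interface = T_in − Q·ΣR_partial = 1300 °C − (48350)(0.008523) = 888 °C

T = 888 °C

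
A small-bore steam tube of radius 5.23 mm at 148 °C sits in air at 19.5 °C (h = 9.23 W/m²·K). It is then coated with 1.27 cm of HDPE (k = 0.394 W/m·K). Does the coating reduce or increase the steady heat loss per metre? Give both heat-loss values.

Critical radius for a cylinder: r_cr = k/h = 0.0427 m = 4.27 cm.
Outer radius after coating: r₂ = 0.00523 + 0.0127 = 0.01793 m.
Since r₁ < r_cr and r₂ ≤ r_cr, the coating moves toward the maximum at r_cr — heat loss rises.
Bare: R = 1/(2πr₁h) = 3.297 m·K/W; Q = 128.5/3.297 = 39.0 W/m.
Coated: R = R_cond + R_conv = 1.459 m·K/W; Q = 128.5/1.459 = 88.1 W/m.

increases: 39.0 → 88.1 W/m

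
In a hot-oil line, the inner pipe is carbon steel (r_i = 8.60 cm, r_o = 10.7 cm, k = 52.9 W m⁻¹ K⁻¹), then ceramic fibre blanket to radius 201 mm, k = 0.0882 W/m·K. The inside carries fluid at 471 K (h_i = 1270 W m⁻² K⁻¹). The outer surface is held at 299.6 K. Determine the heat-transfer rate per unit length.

Resistance network (inner→outer):
  R'_conv,in = 1/(2πr h) = 1/(2π·0.0860·1270) = 0.001457 m·K/W
  R'_carbon steel = ln(0.107/0.0860)/(2πk) = 0.2185/(2π·52.9) = 6.573×10^-4 m·K/W
  R'_ceramic fibre blanket = ln(0.201/0.107)/(2πk) = 0.6305/(2π·0.0882) = 1.138 m·K/W
ΣR = 0.001457 + 6.573×10^-4 + 1.138 = 1.140 m·K/W
Q' = ΔT/ΣR = (471 K − 299.6 K)/1.140 = 150 W/m

Q' = 150 W/m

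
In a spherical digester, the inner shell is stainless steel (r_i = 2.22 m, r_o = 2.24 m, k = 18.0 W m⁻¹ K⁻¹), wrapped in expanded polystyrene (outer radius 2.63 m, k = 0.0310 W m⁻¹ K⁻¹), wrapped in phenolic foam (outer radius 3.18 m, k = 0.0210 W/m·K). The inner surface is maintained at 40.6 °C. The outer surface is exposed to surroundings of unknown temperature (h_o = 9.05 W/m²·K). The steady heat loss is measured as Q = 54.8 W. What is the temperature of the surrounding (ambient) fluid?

Series resistances:
  R_stainless steel = (1/2.22 − 1/2.24)/(4πk) = 0.004022/(4π·18.0) = 1.778×10^-5 K/W
  R_expanded polystyrene = (1/2.24 − 1/2.63)/(4πk) = 0.06620/(4π·0.0310) = 0.1699 K/W
  R_phenolic foam = (1/2.63 − 1/3.18)/(4πk) = 0.06576/(4π·0.0210) = 0.2492 K/W
  R_conv,out = 1/(4πr²h) = 1/(4π·3.18²·9.05) = 8.695×10^-4 K/W
ΣR = 0.4200 K/W
ΔT = Q·ΣR = 54.8 × 0.4200 = 23.02 K
Heat flows outward, so T_out = T_in − ΔT = 40.6 − 23.02 = 17.6 °C

T_out = 17.6 °C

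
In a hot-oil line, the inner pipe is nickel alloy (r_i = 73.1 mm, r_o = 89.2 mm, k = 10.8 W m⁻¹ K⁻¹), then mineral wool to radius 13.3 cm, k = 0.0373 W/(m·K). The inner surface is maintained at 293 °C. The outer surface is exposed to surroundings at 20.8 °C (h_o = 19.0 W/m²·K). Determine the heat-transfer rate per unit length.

Q' = 154 W/m

Treat each layer as a resistance in series:
  R'_nickel alloy = ln(0.0892/0.0731)/(2πk) = 0.1991/(2π·10.8) = 0.002933 m·K/W
  R'_mineral wool = ln(0.133/0.0892)/(2πk) = 0.3995/(2π·0.0373) = 1.704 m·K/W
  R'_conv,out = 1/(2πr h) = 1/(2π·0.133·19.0) = 0.06298 m·K/W
ΣR = 0.002933 + 1.704 + 0.06298 = 1.770 m·K/W
Q' = ΔT/ΣR = (293 °C − 20.8 °C)/1.770 = 154 W/m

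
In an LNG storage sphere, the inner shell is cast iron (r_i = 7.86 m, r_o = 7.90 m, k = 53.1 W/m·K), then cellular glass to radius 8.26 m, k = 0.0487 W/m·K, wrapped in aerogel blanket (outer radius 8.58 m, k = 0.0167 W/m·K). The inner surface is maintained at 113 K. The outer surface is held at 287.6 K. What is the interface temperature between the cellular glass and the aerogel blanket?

Resistance network (inner→outer):
  R_cast iron = (1/7.86 − 1/7.90)/(4πk) = 6.442×10^-4/(4π·53.1) = 9.654×10^-7 K/W
  R_cellular glass = (1/7.90 − 1/8.26)/(4πk) = 0.005517/(4π·0.0487) = 0.009015 K/W
  R_aerogel blanket = (1/8.26 − 1/8.58)/(4πk) = 0.004515/(4π·0.0167) = 0.02152 K/W
ΣR = 9.654×10^-7 + 0.009015 + 0.02152 = 0.03054 K/W
Q = ΔT/ΣR = (113 K − 287.6 K)/0.03054 = -5717 W
From the inner boundary to the cellular glass/aerogel blanket interface, ΣR_partial = 0.009016 K/W.
T_interface = T_in − Q·ΣR_partial = 113 K − (-5717)(0.009016) = 165 K

T = 165 K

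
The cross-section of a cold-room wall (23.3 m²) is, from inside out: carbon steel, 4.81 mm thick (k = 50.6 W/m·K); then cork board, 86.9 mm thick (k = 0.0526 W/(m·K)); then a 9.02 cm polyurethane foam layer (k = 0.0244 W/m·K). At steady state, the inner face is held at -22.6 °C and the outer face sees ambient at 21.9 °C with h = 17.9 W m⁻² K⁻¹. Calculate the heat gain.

Resistance network (inner→outer):
  R_carbon steel = L/(kA) = 0.00481/(50.6·23.3) = 4.080×10^-6 K/W
  R_cork board = L/(kA) = 0.0869/(0.0526·23.3) = 0.07091 K/W
  R_polyurethane foam = L/(kA) = 0.0902/(0.0244·23.3) = 0.1587 K/W
  R_conv,out = 1/(hA) = 1/(17.9·23.3) = 0.002398 K/W
ΣR = 4.080×10^-6 + 0.07091 + 0.1587 + 0.002398 = 0.2320 K/W
Q = ΔT/ΣR = (-22.6 °C − 21.9 °C)/0.2320 = -192 W
(Negative Q ⇒ heat flows inward; heat gain = 192 W.)

Q = 192 W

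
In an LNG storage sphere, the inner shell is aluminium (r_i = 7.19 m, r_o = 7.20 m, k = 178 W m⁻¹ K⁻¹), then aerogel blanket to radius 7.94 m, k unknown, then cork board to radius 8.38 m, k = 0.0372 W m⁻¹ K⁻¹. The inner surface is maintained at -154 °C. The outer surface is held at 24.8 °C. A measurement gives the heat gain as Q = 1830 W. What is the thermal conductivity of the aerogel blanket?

ΣR = ΔT/Q = |-154 − 24.8|/1830 = 0.09770 K/W
Known resistances:
  R_aluminium = (1/7.19 − 1/7.20)/(4πk) = 1.932×10^-4/(4π·178) = 8.636×10^-8 K/W
  R_cork board = (1/7.94 − 1/8.38)/(4πk) = 0.006613/(4π·0.0372) = 0.01415 K/W
R_aerogel blanket = ΣR − ΣR_known = 0.09770 − 0.01415 = 0.08355 K/W
(1/r₁−1/r₂)/(4πk) = 0.08355 ⇒ k = 0.01294/(4π·0.08355) = 0.0123 W/m·K

k = 0.0123 W/m·K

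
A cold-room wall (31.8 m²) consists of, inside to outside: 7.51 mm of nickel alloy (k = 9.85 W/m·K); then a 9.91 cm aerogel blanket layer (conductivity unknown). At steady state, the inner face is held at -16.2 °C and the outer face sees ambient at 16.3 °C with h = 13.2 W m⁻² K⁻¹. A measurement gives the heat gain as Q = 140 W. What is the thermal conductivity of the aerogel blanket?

ΣR = ΔT/Q = |-16.2 − 16.3|/140 = 0.2321 K/W
Known resistances:
  R_nickel alloy = L/(kA) = 0.00751/(9.85·31.8) = 2.398×10^-5 K/W
  R_conv,out = 1/(hA) = 1/(13.2·31.8) = 0.002382 K/W
R_aerogel blanket = ΣR − ΣR_known = 0.2321 − 0.002406 = 0.2297 K/W
L/(kA) = 0.2297 ⇒ k = 0.0991/(0.2297·31.8) = 0.0136 W/m·K

k = 0.0136 W/m·K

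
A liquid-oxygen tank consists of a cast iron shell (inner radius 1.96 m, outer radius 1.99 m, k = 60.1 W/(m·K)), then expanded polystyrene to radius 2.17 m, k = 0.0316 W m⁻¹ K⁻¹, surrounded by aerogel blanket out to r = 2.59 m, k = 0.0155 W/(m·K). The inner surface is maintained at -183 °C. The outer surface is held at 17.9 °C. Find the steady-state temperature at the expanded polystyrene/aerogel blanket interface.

Resistance network (inner→outer):
  R_cast iron = (1/1.96 − 1/1.99)/(4πk) = 0.007692/(4π·60.1) = 1.018×10^-5 K/W
  R_expanded polystyrene = (1/1.99 − 1/2.17)/(4πk) = 0.04168/(4π·0.0316) = 0.1050 K/W
  R_aerogel blanket = (1/2.17 − 1/2.59)/(4πk) = 0.07473/(4π·0.0155) = 0.3837 K/W
ΣR = 1.018×10^-5 + 0.1050 + 0.3837 = 0.4887 K/W
Q = ΔT/ΣR = (-183 °C − 17.9 °C)/0.4887 = -411.1 W
From the inner boundary to the expanded polystyrene/aerogel blanket interface, ΣR_partial = 0.1050 K/W.
T_interface = T_in − Q·ΣR_partial = -183 °C − (-411.1)(0.1050) = -140 °C

T = -140 °C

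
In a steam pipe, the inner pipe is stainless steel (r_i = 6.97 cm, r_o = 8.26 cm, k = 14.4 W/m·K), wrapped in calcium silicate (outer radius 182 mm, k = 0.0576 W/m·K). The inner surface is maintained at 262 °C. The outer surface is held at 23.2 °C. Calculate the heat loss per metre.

Q' = 109 W/m

Resistance network (inner→outer):
  R'_stainless steel = ln(0.0826/0.0697)/(2πk) = 0.1698/(2π·14.4) = 0.001877 m·K/W
  R'_calcium silicate = ln(0.182/0.0826)/(2πk) = 0.7900/(2π·0.0576) = 2.183 m·K/W
ΣR = 0.001877 + 2.183 = 2.185 m·K/W
Q' = ΔT/ΣR = (262 °C − 23.2 °C)/2.185 = 109 W/m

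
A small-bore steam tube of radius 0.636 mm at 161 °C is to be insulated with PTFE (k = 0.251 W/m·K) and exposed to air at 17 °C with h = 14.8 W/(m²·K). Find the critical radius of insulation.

For a cylinder, r_cr = k_ins/h = 0.251/14.8 = 0.0170 m = 1.70 cm

r_cr = 1.70 cm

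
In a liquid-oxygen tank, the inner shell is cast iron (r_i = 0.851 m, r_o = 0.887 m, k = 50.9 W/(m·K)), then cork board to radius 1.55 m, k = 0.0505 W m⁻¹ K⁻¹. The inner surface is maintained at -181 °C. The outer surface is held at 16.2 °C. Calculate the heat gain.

Series thermal resistances, inner to outer:
  R_cast iron = (1/0.851 − 1/0.887)/(4πk) = 0.04769/(4π·50.9) = 7.456×10^-5 K/W
  R_cork board = (1/0.887 − 1/1.55)/(4πk) = 0.4822/(4π·0.0505) = 0.7599 K/W
ΣR = 7.456×10^-5 + 0.7599 = 0.7600 K/W
Q = ΔT/ΣR = (-181 °C − 16.2 °C)/0.7600 = -259 W
(Negative Q ⇒ heat flows inward; heat gain = 259 W.)

Q = 259 W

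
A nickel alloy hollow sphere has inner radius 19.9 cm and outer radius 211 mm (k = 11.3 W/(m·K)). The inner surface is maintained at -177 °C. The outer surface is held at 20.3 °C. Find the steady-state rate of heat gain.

Q = 4πk·ΔT/(1/r₁ − 1/r₂) = 4π × 11.3 × 197.3 / (1/0.199 − 1/0.211) = 98000 W

Q = 98.0 kW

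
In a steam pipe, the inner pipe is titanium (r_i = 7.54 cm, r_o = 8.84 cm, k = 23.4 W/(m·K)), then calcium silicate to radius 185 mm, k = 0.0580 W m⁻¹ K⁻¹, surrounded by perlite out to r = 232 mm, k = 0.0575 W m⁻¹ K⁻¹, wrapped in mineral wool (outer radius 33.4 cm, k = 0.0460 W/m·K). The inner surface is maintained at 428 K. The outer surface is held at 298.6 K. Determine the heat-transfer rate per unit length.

Resistance network (inner→outer):
  R'_titanium = ln(0.0884/0.0754)/(2πk) = 0.1591/(2π·23.4) = 0.001082 m·K/W
  R'_calcium silicate = ln(0.185/0.0884)/(2πk) = 0.7385/(2π·0.0580) = 2.026 m·K/W
  R'_perlite = ln(0.232/0.185)/(2πk) = 0.2264/(2π·0.0575) = 0.6266 m·K/W
  R'_mineral wool = ln(0.334/0.232)/(2πk) = 0.3644/(2π·0.0460) = 1.261 m·K/W
ΣR = 0.001082 + 2.026 + 0.6266 + 1.261 = 3.915 m·K/W
Q' = ΔT/ΣR = (428 K − 298.6 K)/3.915 = 33.1 W/m

Q' = 33.1 W/m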